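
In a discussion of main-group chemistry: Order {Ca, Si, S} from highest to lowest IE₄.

After 3 electrons have been removed, what remains? Ca³⁺ is already 1 electron into the core; Si³⁺ still has 1 valence electron; S³⁺ still has 3 valence electrons.
Breaking into a closed-shell core is much more expensive than removing a leftover valence electron — Ca has the largest IE_4 here.
Valence configurations: Si³⁺ [Ne]3s¹, S³⁺ [Ne]3s²3p¹.
Approximate IE_4 values (kJ/mol): Ca 6491, Si 4356, S 4556.
Overall IE_4 order: Si < S < Ca.

Ca > S > Si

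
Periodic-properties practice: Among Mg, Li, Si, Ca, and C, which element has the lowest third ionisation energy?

Consider each +2 ion: Mg²⁺ is the bare [Ne] core; Li²⁺ is already 1 electron into the core; Si²⁺ still has 2 valence electrons; Ca²⁺ is the bare [Ar] core; C²⁺ still has 2 valence electrons.
Core electrons are held far more tightly than valence electrons, so Ca, Mg and Li top the IE_3 order.
Valence configurations: Si²⁺ [Ne]3s², C²⁺ [He]2s².
Approximate IE_3 values (kJ/mol): Mg 7733, Li 11815, Si 3232, Ca 4912, C 4620.
Hence IE_3: Si < C < Ca < Mg < Li.

Si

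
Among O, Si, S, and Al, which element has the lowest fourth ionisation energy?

Si

IE_4 is the cost of taking one more electron from the +3 cation: O³⁺ still has 3 valence electrons; Si³⁺ still has 1 valence electron; S³⁺ still has 3 valence electrons; Al³⁺ is the bare [Ne] core.
Core electrons are held far more tightly than valence electrons, so Al tops the IE_4 order.
Valence configurations: O³⁺ [He]2s²2p¹, Si³⁺ [Ne]3s¹, S³⁺ [Ne]3s²3p¹.
The numbers (kJ/mol): O 7469, Si 4356, S 4556, Al 11577.
Overall IE_4 order: Si < S < O < Al.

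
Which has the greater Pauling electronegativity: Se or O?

Atoms toward the upper right of the periodic table pull bonding electrons most strongly.
All are in group 16, so electronegativity increases up the group.
So O has the greater Pauling electronegativity (O > Se).

O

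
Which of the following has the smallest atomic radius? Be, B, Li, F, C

Radius decreases left→right (rising Z_eff, same n) and increases top→bottom (higher n).
All lie in period 2, so atomic radius increases right to left.
The smallest atomic radius among these belongs to F.

F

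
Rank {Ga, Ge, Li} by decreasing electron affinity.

Li is in period 2, group 1; Ga is in period 4, group 13; Ge is in period 4, group 14.
Atoms with high Z_eff and room in the valence shell (especially the halogens) have the most exothermic electron affinities.
Neither a single period nor a single group — weigh both effects.
Li > Ga: the two effects oppose for this pair; the down-group effect wins (60 vs 29 kJ/mol).
Ge > Li: the two effects oppose for this pair; the across-period effect wins (119 vs 60 kJ/mol).
Tabulated electron affinity (kJ/mol): Li 60, Ga 29, Ge 119.
So from highest to lowest: Ge > Li > Ga.

Ge > Li > Ga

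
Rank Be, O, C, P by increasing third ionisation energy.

P < C < O < Be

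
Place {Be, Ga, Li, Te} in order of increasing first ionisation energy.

Li is in period 2, group 1; Be is in period 2, group 2; Ga is in period 4, group 13; Te is in period 5, group 16.
Across a period the outer electron is held more tightly (higher IE₁); down a group it sits in a higher shell, more shielded, and comes off more easily.
Here both period and group differ, so the two effects have to be weighed against each other.
Ga > Li: the two effects oppose for this pair; the across-period effect wins (579 vs 520 kJ/mol).
Te > Ga: period and group pull opposite ways; the across-period shift dominates (869 vs 579 kJ/mol).
Be > Te: period and group pull opposite ways; the down-group shift dominates (900 vs 869 kJ/mol).
For reference (kJ/mol): Li 520, Be 900, Ga 579, Te 869.
So from lowest to highest: Li < Ga < Te < Be.

Li < Ga < Te < Be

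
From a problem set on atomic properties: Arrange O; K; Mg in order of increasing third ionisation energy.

K < O < Mg

The third ionization energy removes an electron from the +2 ion. For each element: O²⁺ still has 4 valence electrons; K²⁺ is already 1 electron into the core; Mg²⁺ is the bare [Ne] core.
Usually core removal costs more than valence removal, but here the competition is close: a tightly held n=2 valence electron can cost more to remove than an n=3 core electron, so the actual values have to decide it.
The numbers (kJ/mol): O 5300, K 4420, Mg 7733.
So the third ionization energies run K < O < Mg.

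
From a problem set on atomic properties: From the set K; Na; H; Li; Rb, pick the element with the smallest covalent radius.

H

Moving right in a period, electrons are added to the same shell under a stronger nuclear pull, so atoms get smaller; moving down, a new shell is opened and atoms get larger.
All are in group 1, so atomic radius increases down the group.
The smallest covalent radius among these belongs to H.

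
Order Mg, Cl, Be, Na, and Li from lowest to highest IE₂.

After 1 electron has been removed, what remains? Mg⁺ still has 1 valence electron; Cl⁺ still has 6 valence electrons; Be⁺ still has 1 valence electron; Na⁺ is the bare [Ne] core; Li⁺ is the bare [He] core.
Breaking into a closed-shell core is much more expensive than removing a leftover valence electron — Na and Li have the largest IE_2 here.
Valence configurations: Mg⁺ [Ne]3s¹, Cl⁺ [Ne]3s²3p⁴, Be⁺ [He]2s¹.
Approximate IE_2 values (kJ/mol): Mg 1451, Cl 2298, Be 1757, Na 4562, Li 7298.
So the second ionization energies run Mg < Be < Cl < Na < Li.

Mg < Be < Cl < Na < Li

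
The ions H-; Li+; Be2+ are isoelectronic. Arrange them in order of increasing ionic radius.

All of these have 2 electrons, so size is governed by nuclear charge alone: the more protons, the stronger the pull on the same electron cloud, and the smaller the ion.
Nuclear charges: Be2+ (Z=4), Li+ (Z=3), H- (Z=1).
Smallest to largest: Be2+ < Li+ < H-.

Be2+ < Li+ < H-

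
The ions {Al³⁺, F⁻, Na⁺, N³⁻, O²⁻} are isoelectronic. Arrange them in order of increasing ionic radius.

Al³⁺, Na⁺, F⁻, O²⁻, N³⁻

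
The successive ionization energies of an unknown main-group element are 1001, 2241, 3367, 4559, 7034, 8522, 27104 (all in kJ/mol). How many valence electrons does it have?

Look for the largest jump between consecutive ionization energies: IE7/IE6 ≈ 3.2, far larger than any earlier ratio.
That jump marks the point where a core electron is being removed. So the atom has 6 valence electrons.

6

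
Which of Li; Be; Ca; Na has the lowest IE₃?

Ca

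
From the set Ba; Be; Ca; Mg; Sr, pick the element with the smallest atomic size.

Be is in period 2, group 2; Mg is in period 3, group 2; Ca is in period 4, group 2; Sr is in period 5, group 2; Ba is in period 6, group 2.
Radius decreases left→right (rising Z_eff, same n) and increases top→bottom (higher n).
All are in group 2, so atomic radius increases down the group.
The smallest atomic size among these belongs to Be.

Be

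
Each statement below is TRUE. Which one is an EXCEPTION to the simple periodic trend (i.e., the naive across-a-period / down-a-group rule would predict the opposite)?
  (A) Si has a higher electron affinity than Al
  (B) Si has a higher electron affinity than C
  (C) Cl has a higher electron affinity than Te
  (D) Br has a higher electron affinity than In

(B)

The general trend: electron affinity increases across a period and decreases down a group.
(A) Si (period 3, group 14) vs Al (period 3, group 13): the stated order agrees with the simple trend.
(B) Si (period 3, group 14) vs C (period 2, group 14): the stated order contradicts the simple trend.
(C) Cl (period 3, group 17) vs Te (period 5, group 16): the stated order agrees with the simple trend.
(D) Br (period 4, group 17) vs In (period 5, group 13): the stated order agrees with the simple trend.
The exception is (B): Si's larger, more diffuse 3p orbitals accept an added electron slightly more readily than C's compact 2p.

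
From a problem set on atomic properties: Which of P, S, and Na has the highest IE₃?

The third ionization energy removes an electron from the +2 ion. For each element: P²⁺ still has 3 valence electrons; S²⁺ still has 4 valence electrons; Na²⁺ is already 1 electron into the core.
Core electrons are held far more tightly than valence electrons, so Na tops the IE_3 order.
Valence configurations: P²⁺ [Ne]3s²3p¹, S²⁺ [Ne]3s²3p².
Approximate IE_3 values (kJ/mol): P 2914, S 3357, Na 6910.
So the third ionization energies run P < S < Na.

Na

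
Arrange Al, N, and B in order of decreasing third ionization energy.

N > B > Al

Consider each +2 ion: Al²⁺ still has 1 valence electron; N²⁺ still has 3 valence electrons; B²⁺ still has 1 valence electron.
All are still removing valence electrons, so compare the +2 ions as you would atoms: IE_3 generally rises across a period (higher Z_eff) and falls down a group (larger shell), subject to the usual subshell exceptions.
Valence configurations: Al²⁺ [Ne]3s¹, N²⁺ [He]2s²2p¹, B²⁺ [He]2s¹.
Approximate IE_3 values (kJ/mol): Al 2745, N 4578, B 3660.
Putting it together, IE_3: Al < B < N.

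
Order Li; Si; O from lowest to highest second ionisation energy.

Si < O < Li

After 1 electron has been removed, what remains? Li⁺ is the bare [He] core; Si⁺ still has 3 valence electrons; O⁺ still has 5 valence electrons.
Pulling an electron out of a noble-gas core costs far more than removing a remaining valence electron, so Li sits at the high end of IE_2.
Valence configurations: Si⁺ [Ne]3s²3p¹, O⁺ [He]2s²2p³.
Tabulated IE_2 (kJ/mol): Li 7298, Si 1577, O 3388.
So the second ionization energies run Si < O < Li.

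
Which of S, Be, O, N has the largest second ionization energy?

Consider each +1 ion: S⁺ still has 5 valence electrons; Be⁺ still has 1 valence electron; O⁺ still has 5 valence electrons; N⁺ still has 4 valence electrons.
All are still removing valence electrons, so compare the +1 ions as you would atoms: IE_2 generally rises across a period (higher Z_eff) and falls down a group (larger shell), subject to the usual subshell exceptions.
Valence configurations: S⁺ [Ne]3s²3p³, Be⁺ [He]2s¹, O⁺ [He]2s²2p³, N⁺ [He]2s²2p².
Tabulated IE_2 (kJ/mol): S 2252, Be 1757, O 3388, N 2856.
Hence IE_2: Be < S < N < O.

O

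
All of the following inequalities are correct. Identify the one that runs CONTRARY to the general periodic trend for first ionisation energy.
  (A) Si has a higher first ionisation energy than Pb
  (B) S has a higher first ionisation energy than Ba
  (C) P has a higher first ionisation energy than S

(C)

The general trend: first ionisation energy increases across a period and decreases down a group.
(A) Si (period 3, group 14) vs Pb (period 6, group 14): the stated order agrees with the simple trend.
(B) S (period 3, group 16) vs Ba (period 6, group 2): the stated order agrees with the simple trend.
(C) P (period 3, group 15) vs S (period 3, group 16): the stated order contradicts the simple trend.
The exception is (C): S (3p⁴) ionizes more easily than half-filled P (3p³) because the paired 3p electron in S is pushed out by e⁻–e⁻ repulsion.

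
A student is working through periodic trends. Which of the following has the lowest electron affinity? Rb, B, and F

B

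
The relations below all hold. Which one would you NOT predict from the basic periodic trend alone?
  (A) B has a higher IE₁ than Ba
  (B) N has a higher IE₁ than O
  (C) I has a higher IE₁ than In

The general trend: IE₁ increases across a period and decreases down a group.
(A) B (period 2, group 13) vs Ba (period 6, group 2): the stated order agrees with the simple trend.
(B) N (period 2, group 15) vs O (period 2, group 16): the stated order contradicts the simple trend.
(C) I (period 5, group 17) vs In (period 5, group 13): the stated order agrees with the simple trend.
The exception is (B): pairing an electron in O's 2p⁴ costs repulsion energy, so O ionizes more easily than half-filled N (2p³).

(B)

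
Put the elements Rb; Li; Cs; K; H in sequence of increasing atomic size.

H < Li < K < Rb < Cs

H is in period 1, group 1; Li is in period 2, group 1; K is in period 4, group 1; Rb is in period 5, group 1; Cs is in period 6, group 1.
Atomic radius shrinks across a period as nuclear charge pulls the same shell inward, and grows down a group as new shells are added.
All are in group 1, so atomic radius increases down the group.
So from smallest to largest: H < Li < K < Rb < Cs.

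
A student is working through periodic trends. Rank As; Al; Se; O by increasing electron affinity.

O is in period 2, group 16; Al is in period 3, group 13; As is in period 4, group 15; Se is in period 4, group 16.
EA tends to increase across a period and decrease down a group, though the pattern is less regular than for IE or radius.
These span different periods and groups, so the two trends combine.
As > Al: period and group pull opposite ways; the across-period shift dominates (78 vs 42 kJ/mol).
O > As: relative to As, both the across-period and down-group shifts push O's electron affinity up.
Se > O: this pair runs against the simple trend — see the exception note.
Note the exception: Se has a higher electron affinity than O, contrary to the simple trend — O's compact 2p subshell gives strong electron–electron repulsion on the added electron.
Approximate values (kJ/mol): O 141, Al 42, As 78, Se 195.
So from lowest to highest: Al < As < O < Se.

Al < As < O < Se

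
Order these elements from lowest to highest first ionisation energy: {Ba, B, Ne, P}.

B is in period 2, group 13; Ne is in period 2, group 18; P is in period 3, group 15; Ba is in period 6, group 2.
IE₁ increases left→right with effective nuclear charge and decreases top→bottom as the valence shell moves farther out.
Here both period and group differ, so the two effects have to be weighed against each other.
B > Ba: relative to Ba, both the across-period and down-group shifts push B's first ionization energy up.
P > B: the two effects oppose for this pair; the across-period effect wins (1012 vs 801 kJ/mol).
Ne > P: both effects reinforce here, so Ne is clearly the higher of the two.
Tabulated first ionization energy (kJ/mol): B 801, Ne 2081, P 1012, Ba 503.
So from lowest to highest: Ba < B < P < Ne.

Ba < B < P < Ne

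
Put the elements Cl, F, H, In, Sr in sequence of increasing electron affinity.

Electron affinity generally becomes more exothermic across a period toward the halogens and less exothermic down a group.
Neither a single period nor a single group — weigh both effects.
In > Sr: In lies to the right of Sr in period 5, so the across-period effect alone puts In higher.
H > In: period and group pull opposite ways; the down-group shift dominates (73 vs 29 kJ/mol).
F > H: period and group pull opposite ways; the across-period shift dominates (328 vs 73 kJ/mol).
Cl > F: this pair runs against the simple trend — see the exception note.
Note the exception: Cl has a higher electron affinity than F, contrary to the simple trend — F's small 2p subshell makes the incoming electron feel strong e⁻–e⁻ repulsion, so Cl actually releases more energy on gaining an electron.
Approximate values (kJ/mol): H 73, F 328, Cl 349, Sr 5, In 29.
So from lowest to highest: Sr < In < H < F < Cl.

Sr < In < H < F < Cl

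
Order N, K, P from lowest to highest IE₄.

P < K < N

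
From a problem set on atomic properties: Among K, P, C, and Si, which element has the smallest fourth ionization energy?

Si

IE_4 is the cost of taking one more electron from the +3 cation: K³⁺ is already 2 electrons into the core; P³⁺ still has 2 valence electrons; C³⁺ still has 1 valence electron; Si³⁺ still has 1 valence electron.
Usually core removal costs more than valence removal, but here the competition is close: a tightly held n=2 valence electron can cost more to remove than an n=3 core electron, so the actual values have to decide it.
Valence configurations: P³⁺ [Ne]3s², C³⁺ [He]2s¹, Si³⁺ [Ne]3s¹.
The numbers (kJ/mol): K 5877, P 4964, C 6223, Si 4356.
Hence IE_4: Si < P < K < C.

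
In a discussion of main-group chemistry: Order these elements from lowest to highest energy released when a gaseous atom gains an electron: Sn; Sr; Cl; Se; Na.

Sr < Na < Sn < Se < Cl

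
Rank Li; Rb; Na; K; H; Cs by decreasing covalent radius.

H is in period 1, group 1; Li is in period 2, group 1; Na is in period 3, group 1; K is in period 4, group 1; Rb is in period 5, group 1; Cs is in period 6, group 1.
Atomic radius shrinks across a period as nuclear charge pulls the same shell inward, and grows down a group as new shells are added.
All are in group 1, so atomic radius increases down the group.
So from largest to smallest: Cs > Rb > K > Na > Li > H.

Cs, Rb, K, Na, Li, H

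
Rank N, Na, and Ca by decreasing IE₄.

IE_4 is the cost of taking one more electron from the +3 cation: N³⁺ still has 2 valence electrons; Na³⁺ is already 2 electrons into the core; Ca³⁺ is already 1 electron into the core.
Usually core removal costs more than valence removal, but here the competition is close: a tightly held n=2 valence electron can cost more to remove than an n=3 core electron, so the actual values have to decide it.
Approximate IE_4 values (kJ/mol): N 7475, Na 9543, Ca 6491.
Hence IE_4: Ca < N < Na.

Na > N > Ca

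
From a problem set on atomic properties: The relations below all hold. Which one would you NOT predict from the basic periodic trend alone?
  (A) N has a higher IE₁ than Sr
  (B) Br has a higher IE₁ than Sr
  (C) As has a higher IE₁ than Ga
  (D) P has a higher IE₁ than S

(D)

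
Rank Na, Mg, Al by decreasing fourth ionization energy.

IE_4 is the cost of taking one more electron from the +3 cation: Na³⁺ is already 2 electrons into the core; Mg³⁺ is already 1 electron into the core; Al³⁺ is the bare [Ne] core.
All of these are removing an electron from a noble-gas core or deeper; the smaller core (lower principal quantum number) is held far more tightly, and within a period the higher nuclear charge binds the same core more tightly.
The numbers (kJ/mol): Na 9543, Mg 10543, Al 11577.
Hence IE_4: Na < Mg < Al.

Al > Mg > Na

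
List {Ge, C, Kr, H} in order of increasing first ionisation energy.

H is in period 1, group 1; C is in period 2, group 14; Ge is in period 4, group 14; Kr is in period 4, group 18.
First ionization energy rises across a period (greater Z_eff holds electrons more tightly) and falls down a group (valence electrons are farther from the nucleus).
Neither a single period nor a single group — weigh both effects.
C > Ge: C sits above Ge in group 14, so the down-group effect alone puts C higher.
H > C: the two effects oppose for this pair; the down-group effect wins (1312 vs 1086 kJ/mol).
Kr > H: the two effects oppose for this pair; the across-period effect wins (1351 vs 1312 kJ/mol).
Approximate values (kJ/mol): H 1312, C 1086, Ge 762, Kr 1351.
So from lowest to highest: Ge < C < H < Kr.

Ge, C, H, Kr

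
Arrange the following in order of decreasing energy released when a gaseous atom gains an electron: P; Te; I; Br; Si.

Br, I, Te, Si, P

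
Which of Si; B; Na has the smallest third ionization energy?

The third ionization energy removes an electron from the +2 ion. For each element: Si²⁺ still has 2 valence electrons; B²⁺ still has 1 valence electron; Na²⁺ is already 1 electron into the core.
Breaking into a closed-shell core is much more expensive than removing a leftover valence electron — Na has the largest IE_3 here.
Valence configurations: Si²⁺ [Ne]3s², B²⁺ [He]2s¹.
The numbers (kJ/mol): Si 3232, B 3660, Na 6910.
Hence IE_3: Si < B < Na.

Si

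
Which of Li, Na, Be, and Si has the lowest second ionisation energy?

Si

IE_2 is the cost of taking one more electron from the +1 cation: Li⁺ is the bare [He] core; Na⁺ is the bare [Ne] core; Be⁺ still has 1 valence electron; Si⁺ still has 3 valence electrons.
Core electrons are held far more tightly than valence electrons, so Na and Li top the IE_2 order.
Valence configurations: Be⁺ [He]2s¹, Si⁺ [Ne]3s²3p¹.
Tabulated IE_2 (kJ/mol): Li 7298, Na 4562, Be 1757, Si 1577.
Putting it together, IE_2: Si < Be < Na < Li.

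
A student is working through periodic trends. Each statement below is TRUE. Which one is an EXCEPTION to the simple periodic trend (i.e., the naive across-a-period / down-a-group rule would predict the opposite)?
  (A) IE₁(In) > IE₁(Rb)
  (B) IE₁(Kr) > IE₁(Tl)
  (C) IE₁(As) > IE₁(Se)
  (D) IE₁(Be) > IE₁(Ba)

(C)

The general trend: IE₁ increases across a period and decreases down a group.
(A) In (period 5, group 13) vs Rb (period 5, group 1): the stated order agrees with the simple trend.
(B) Kr (period 4, group 18) vs Tl (period 6, group 13): the stated order agrees with the simple trend.
(C) As (period 4, group 15) vs Se (period 4, group 16): the stated order contradicts the simple trend.
(D) Be (period 2, group 2) vs Ba (period 6, group 2): the stated order agrees with the simple trend.
The exception is (C): Se (4p⁴) ionizes more easily than half-filled As (4p³).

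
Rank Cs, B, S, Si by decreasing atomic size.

B is in period 2, group 13; Si is in period 3, group 14; S is in period 3, group 16; Cs is in period 6, group 1.
Across a period the added protons contract the valence shell; down a group each new principal shell makes the atom larger.
Neither a single period nor a single group — weigh both effects.
S > B: period and group pull opposite ways; the down-group shift dominates (103 vs 85 pm).
Si > S: Si lies to the left of S in period 3, so the across-period effect alone puts Si larger.
Cs > Si: relative to Si, both the across-period and down-group shifts push Cs's atomic radius up.
For reference (pm): B 85, Si 116, S 103, Cs 232.
So from largest to smallest: Cs > Si > S > B.

Cs > Si > S > B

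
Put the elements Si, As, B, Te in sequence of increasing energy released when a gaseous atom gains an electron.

B < As < Si < Te

Atoms with high Z_eff and room in the valence shell (especially the halogens) have the most exothermic electron affinities.
These sit on a diagonal, where the across-period and down-group effects partly cancel.
As > B: period and group pull opposite ways; the across-period shift dominates (78 vs 27 kJ/mol).
Si > As: the two effects oppose for this pair; the down-group effect wins (134 vs 78 kJ/mol).
Te > Si: the two effects oppose for this pair; the across-period effect wins (190 vs 134 kJ/mol).
For reference (kJ/mol): B 27, Si 134, As 78, Te 190.
So from lowest to highest: B < As < Si < Te.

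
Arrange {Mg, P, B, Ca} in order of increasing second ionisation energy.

Ca < Mg < P < B

The second ionization energy removes an electron from the +1 ion. For each element: Mg⁺ still has 1 valence electron; P⁺ still has 4 valence electrons; B⁺ still has 2 valence electrons; Ca⁺ still has 1 valence electron.
All are still removing valence electrons, so compare the +1 ions as you would atoms: IE_2 generally rises across a period (higher Z_eff) and falls down a group (larger shell), subject to the usual subshell exceptions.
Valence configurations: Mg⁺ [Ne]3s¹, P⁺ [Ne]3s²3p², B⁺ [He]2s², Ca⁺ [Ar]4s¹.
Tabulated IE_2 (kJ/mol): Mg 1451, P 1907, B 2427, Ca 1145.
So the second ionization energies run Ca < Mg < P < B.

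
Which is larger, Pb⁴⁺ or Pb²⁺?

Pb²⁺

Both ions have Z = 82 protons, but Pb⁴⁺ has lost more electrons, so its remaining electrons feel a larger effective nuclear charge per electron and are pulled in more tightly.
Higher positive charge → smaller ion, so Pb²⁺ > Pb⁴⁺.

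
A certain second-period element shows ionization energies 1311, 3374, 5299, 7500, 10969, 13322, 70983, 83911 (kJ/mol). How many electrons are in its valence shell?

6

Look for the largest jump between consecutive ionization energies: IE7/IE6 ≈ 5.3, far larger than any earlier ratio.
That jump marks the point where a core electron is being removed. So the atom has 6 valence electrons.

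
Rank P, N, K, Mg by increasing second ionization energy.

Consider each +1 ion: P⁺ still has 4 valence electrons; N⁺ still has 4 valence electrons; K⁺ is the bare [Ar] core; Mg⁺ still has 1 valence electron.
Core electrons are held far more tightly than valence electrons, so K tops the IE_2 order.
Valence configurations: P⁺ [Ne]3s²3p², N⁺ [He]2s²2p², Mg⁺ [Ne]3s¹.
Approximate IE_2 values (kJ/mol): P 1907, N 2856, K 3052, Mg 1451.
So the second ionization energies run Mg < P < N < K.

Mg < P < N < K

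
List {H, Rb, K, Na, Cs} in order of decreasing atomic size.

H is in period 1, group 1; Na is in period 3, group 1; K is in period 4, group 1; Rb is in period 5, group 1; Cs is in period 6, group 1.
Across a period the added protons contract the valence shell; down a group each new principal shell makes the atom larger.
All are in group 1, so atomic radius increases down the group.
So from largest to smallest: Cs > Rb > K > Na > H.

Cs, Rb, K, Na, H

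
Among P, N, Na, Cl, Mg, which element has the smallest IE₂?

Mg

IE_2 is the cost of taking one more electron from the +1 cation: P⁺ still has 4 valence electrons; N⁺ still has 4 valence electrons; Na⁺ is the bare [Ne] core; Cl⁺ still has 6 valence electrons; Mg⁺ still has 1 valence electron.
Pulling an electron out of a noble-gas core costs far more than removing a remaining valence electron, so Na sits at the high end of IE_2.
Valence configurations: P⁺ [Ne]3s²3p², N⁺ [He]2s²2p², Cl⁺ [Ne]3s²3p⁴, Mg⁺ [Ne]3s¹.
Approximate IE_2 values (kJ/mol): P 1907, N 2856, Na 4562, Cl 2298, Mg 1451.
Putting it together, IE_2: Mg < P < Cl < N < Na.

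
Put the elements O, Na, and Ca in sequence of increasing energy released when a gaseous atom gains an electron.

O is in period 2, group 16; Na is in period 3, group 1; Ca is in period 4, group 2.
EA tends to increase across a period and decrease down a group, though the pattern is less regular than for IE or radius.
Here both period and group differ, so the two effects have to be weighed against each other.
Na > Ca: period and group pull opposite ways; the down-group shift dominates (53 vs 2 kJ/mol).
O > Na: relative to Na, both the across-period and down-group shifts push O's electron affinity up.
Approximate values (kJ/mol): O 141, Na 53, Ca 2.
So from lowest to highest: Ca < Na < O.

Ca, Na, O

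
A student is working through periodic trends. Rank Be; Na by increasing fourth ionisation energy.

IE_4 is the cost of taking one more electron from the +3 cation: Be³⁺ is already 1 electron into the core; Na³⁺ is already 2 electrons into the core.
All of these are removing an electron from a noble-gas core or deeper; the smaller core (lower principal quantum number) is held far more tightly, and within a period the higher nuclear charge binds the same core more tightly.
Tabulated IE_4 (kJ/mol): Be 21007, Na 9543.
Hence IE_4: Na < Be.

Na < Be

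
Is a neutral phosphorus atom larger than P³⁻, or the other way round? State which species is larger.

Forming P³⁻ adds 3 electrons to P. More electron–electron repulsion in the same shell, with unchanged nuclear charge, lets the cloud expand.
An anion is larger than its parent atom: P³⁻ > P.

P³⁻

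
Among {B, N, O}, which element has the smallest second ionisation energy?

IE_2 is the cost of taking one more electron from the +1 cation: B⁺ still has 2 valence electrons; N⁺ still has 4 valence electrons; O⁺ still has 5 valence electrons.
All are still removing valence electrons, so compare the +1 ions as you would atoms: IE_2 generally rises across a period (higher Z_eff) and falls down a group (larger shell), subject to the usual subshell exceptions.
Valence configurations: B⁺ [He]2s², N⁺ [He]2s²2p², O⁺ [He]2s²2p³.
Tabulated IE_2 (kJ/mol): B 2427, N 2856, O 3388.
Putting it together, IE_2: B < N < O.

B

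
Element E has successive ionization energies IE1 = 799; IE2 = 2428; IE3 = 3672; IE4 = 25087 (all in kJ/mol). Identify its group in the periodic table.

Group 13

Look for the largest jump between consecutive ionization energies: IE4/IE3 ≈ 6.8, far larger than any earlier ratio.
That jump marks the point where a core electron is being removed. So the atom has 3 valence electrons.
A main-group element with 3 valence electrons is in group 13.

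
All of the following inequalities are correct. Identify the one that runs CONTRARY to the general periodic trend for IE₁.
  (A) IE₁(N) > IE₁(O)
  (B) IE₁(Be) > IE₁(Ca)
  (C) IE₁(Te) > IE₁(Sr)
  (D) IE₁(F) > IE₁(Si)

(A)

The general trend: IE₁ increases across a period and decreases down a group.
(A) N (period 2, group 15) vs O (period 2, group 16): the stated order contradicts the simple trend.
(B) Be (period 2, group 2) vs Ca (period 4, group 2): the stated order agrees with the simple trend.
(C) Te (period 5, group 16) vs Sr (period 5, group 2): the stated order agrees with the simple trend.
(D) F (period 2, group 17) vs Si (period 3, group 14): the stated order agrees with the simple trend.
The exception is (A): pairing an electron in O's 2p⁴ costs repulsion energy, so O ionizes more easily than half-filled N (2p³).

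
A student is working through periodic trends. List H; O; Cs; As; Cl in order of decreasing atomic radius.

Cs > As > Cl > O > H

H is in period 1, group 1; O is in period 2, group 16; Cl is in period 3, group 17; As is in period 4, group 15; Cs is in period 6, group 1.
Radius decreases left→right (rising Z_eff, same n) and increases top→bottom (higher n).
These span different periods and groups, so the two trends combine.
O > H: the two effects oppose for this pair; the down-group effect wins (63 vs 32 pm).
Cl > O: period and group pull opposite ways; the down-group shift dominates (99 vs 63 pm).
As > Cl: both effects reinforce here, so As is clearly the larger of the two.
Cs > As: both effects reinforce here, so Cs is clearly the larger of the two.
For reference (pm): H 32, O 63, Cl 99, As 121, Cs 232.
So from largest to smallest: Cs > As > Cl > O > H.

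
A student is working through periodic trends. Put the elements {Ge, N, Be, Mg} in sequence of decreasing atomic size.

Mg > Ge > Be > N

Across a period the added protons contract the valence shell; down a group each new principal shell makes the atom larger.
Neither a single period nor a single group — weigh both effects.
Be > N: Be lies to the left of N in period 2, so the across-period effect alone puts Be larger.
Ge > Be: period and group pull opposite ways; the down-group shift dominates (121 vs 102 pm).
Mg > Ge: the two effects oppose for this pair; the across-period effect wins (139 vs 121 pm).
Tabulated atomic radius (pm): Be 102, N 71, Mg 139, Ge 121.
So from largest to smallest: Mg > Ge > Be > N.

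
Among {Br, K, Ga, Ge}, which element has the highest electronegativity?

EN rises left→right (higher Z_eff, smaller atoms) and falls top→bottom (larger, more shielded atoms).
All lie in period 4, so electronegativity increases left to right.
The highest electronegativity among these belongs to Br.

Br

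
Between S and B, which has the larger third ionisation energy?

Consider each +2 ion: S²⁺ still has 4 valence electrons; B²⁺ still has 1 valence electron.
All are still removing valence electrons, so compare the +2 ions as you would atoms: IE_3 generally rises across a period (higher Z_eff) and falls down a group (larger shell), subject to the usual subshell exceptions.
Valence configurations: S²⁺ [Ne]3s²3p², B²⁺ [He]2s¹.
Approximate IE_3 values (kJ/mol): S 3357, B 3660.
Hence IE_3: S < B.

B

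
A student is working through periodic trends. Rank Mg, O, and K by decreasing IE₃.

After 2 electrons have been removed, what remains? Mg²⁺ is the bare [Ne] core; O²⁺ still has 4 valence electrons; K²⁺ is already 1 electron into the core.
Usually core removal costs more than valence removal, but here the competition is close: a tightly held n=2 valence electron can cost more to remove than an n=3 core electron, so the actual values have to decide it.
Approximate IE_3 values (kJ/mol): Mg 7733, O 5300, K 4420.
Hence IE_3: K < O < Mg.

Mg, O, K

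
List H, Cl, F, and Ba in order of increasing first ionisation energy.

Ba < Cl < H < F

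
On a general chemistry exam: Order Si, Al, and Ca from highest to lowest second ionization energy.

Al, Si, Ca

After 1 electron has been removed, what remains? Si⁺ still has 3 valence electrons; Al⁺ still has 2 valence electrons; Ca⁺ still has 1 valence electron.
All are still removing valence electrons, so compare the +1 ions as you would atoms: IE_2 generally rises across a period (higher Z_eff) and falls down a group (larger shell), subject to the usual subshell exceptions.
Valence configurations: Si⁺ [Ne]3s²3p¹, Al⁺ [Ne]3s², Ca⁺ [Ar]4s¹.
Si⁺ loses a lone 3p electron whereas Al⁺ must break into a filled 3s² pair, so IE_2(Al) > IE_2(Si) even though Si has the higher nuclear charge.
Tabulated IE_2 (kJ/mol): Si 1577, Al 1817, Ca 1145.
Hence IE_2: Ca < Si < Al.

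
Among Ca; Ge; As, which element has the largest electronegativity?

Ca is in period 4, group 2; Ge is in period 4, group 14; As is in period 4, group 15.
EN rises left→right (higher Z_eff, smaller atoms) and falls top→bottom (larger, more shielded atoms).
All lie in period 4, so electronegativity increases left to right.
The largest electronegativity among these belongs to As.

As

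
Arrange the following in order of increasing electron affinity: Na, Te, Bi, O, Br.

Na, Bi, O, Te, Br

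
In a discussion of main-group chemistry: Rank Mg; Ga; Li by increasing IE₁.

Li < Ga < Mg

Li is in period 2, group 1; Mg is in period 3, group 2; Ga is in period 4, group 13.
First ionization energy rises across a period (greater Z_eff holds electrons more tightly) and falls down a group (valence electrons are farther from the nucleus).
A diagonal step moves right (one effect) and down (the opposite effect) at once.
Ga > Li: period and group pull opposite ways; the across-period shift dominates (579 vs 520 kJ/mol).
Mg > Ga: period and group pull opposite ways; the down-group shift dominates (738 vs 579 kJ/mol).
For reference (kJ/mol): Li 520, Mg 738, Ga 579.
So from lowest to highest: Li < Ga < Mg.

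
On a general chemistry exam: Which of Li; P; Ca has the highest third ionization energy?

Li

The third ionization energy removes an electron from the +2 ion. For each element: Li²⁺ is already 1 electron into the core; P²⁺ still has 3 valence electrons; Ca²⁺ is the bare [Ar] core.
Core electrons are held far more tightly than valence electrons, so Ca and Li top the IE_3 order.
The numbers (kJ/mol): Li 11815, P 2914, Ca 4912.
Overall IE_3 order: P < Ca < Li.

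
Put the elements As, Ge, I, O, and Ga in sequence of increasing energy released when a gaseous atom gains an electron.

Ga < As < Ge < O < I

Atoms with high Z_eff and room in the valence shell (especially the halogens) have the most exothermic electron affinities.
Here both period and group differ, so the two effects have to be weighed against each other.
As > Ga: As lies to the right of Ga in period 4, so the across-period effect alone puts As higher.
Ge > As: this pair runs against the simple trend — see the exception note.
O > Ge: both effects reinforce here, so O is clearly the higher of the two.
I > O: the two effects oppose for this pair; the across-period effect wins (295 vs 141 kJ/mol).
Note the exception: Ge has a higher electron affinity than As, contrary to the simple trend — adding an electron to As's half-filled 4p³ is unfavourable, so Ge (4p²) has the more exothermic EA.
For reference (kJ/mol): O 141, Ga 29, Ge 119, As 78, I 295.
So from lowest to highest: Ga < As < Ge < O < I.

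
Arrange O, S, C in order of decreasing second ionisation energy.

O, C, S

Consider each +1 ion: O⁺ still has 5 valence electrons; S⁺ still has 5 valence electrons; C⁺ still has 3 valence electrons.
All are still removing valence electrons, so compare the +1 ions as you would atoms: IE_2 generally rises across a period (higher Z_eff) and falls down a group (larger shell), subject to the usual subshell exceptions.
Valence configurations: O⁺ [He]2s²2p³, S⁺ [Ne]3s²3p³, C⁺ [He]2s²2p¹.
Tabulated IE_2 (kJ/mol): O 3388, S 2252, C 2353.
So the second ionization energies run S < C < O.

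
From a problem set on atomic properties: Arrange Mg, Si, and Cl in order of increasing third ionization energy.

IE_3 is the cost of taking one more electron from the +2 cation: Mg²⁺ is the bare [Ne] core; Si²⁺ still has 2 valence electrons; Cl²⁺ still has 5 valence electrons.
Breaking into a closed-shell core is much more expensive than removing a leftover valence electron — Mg has the largest IE_3 here.
Valence configurations: Si²⁺ [Ne]3s², Cl²⁺ [Ne]3s²3p³.
The numbers (kJ/mol): Mg 7733, Si 3232, Cl 3822.
Overall IE_3 order: Si < Cl < Mg.

Si, Cl, Mg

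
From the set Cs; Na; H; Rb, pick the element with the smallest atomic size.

Radius decreases left→right (rising Z_eff, same n) and increases top→bottom (higher n).
All are in group 1, so atomic radius increases down the group.
The smallest atomic size among these belongs to H.

H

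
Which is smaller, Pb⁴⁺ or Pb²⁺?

Pb⁴⁺

Both ions have Z = 82 protons, but Pb⁴⁺ has lost more electrons, so its remaining electrons feel a larger effective nuclear charge per electron and are pulled in more tightly.
Higher positive charge → smaller ion, so Pb²⁺ > Pb⁴⁺.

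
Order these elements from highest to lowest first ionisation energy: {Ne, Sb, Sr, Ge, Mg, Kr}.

Ne, Kr, Sb, Ge, Mg, Sr

Across a period the outer electron is held more tightly (higher IE₁); down a group it sits in a higher shell, more shielded, and comes off more easily.
Neither a single period nor a single group — weigh both effects.
Mg > Sr: they share group 2; the group trend gives Mg the larger value.
Ge > Mg: the two effects oppose for this pair; the across-period effect wins (762 vs 738 kJ/mol).
Sb > Ge: the two effects oppose for this pair; the across-period effect wins (831 vs 762 kJ/mol).
Kr > Sb: both effects reinforce here, so Kr is clearly the higher of the two.
Ne > Kr: Ne sits above Kr in group 18, so the down-group effect alone puts Ne higher.
Approximate values (kJ/mol): Ne 2081, Mg 738, Ge 762, Kr 1351, Sr 550, Sb 831.
So from highest to lowest: Ne > Kr > Sb > Ge > Mg > Sr.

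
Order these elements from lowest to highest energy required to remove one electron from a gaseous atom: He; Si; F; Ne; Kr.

Si < Kr < F < Ne < He

He is in period 1, group 18; F is in period 2, group 17; Ne is in period 2, group 18; Si is in period 3, group 14; Kr is in period 4, group 18.
IE₁ increases left→right with effective nuclear charge and decreases top→bottom as the valence shell moves farther out.
These span different periods and groups, so the two trends combine.
Kr > Si: the two effects oppose for this pair; the across-period effect wins (1351 vs 786 kJ/mol).
F > Kr: the two effects oppose for this pair; the down-group effect wins (1681 vs 1351 kJ/mol).
Ne > F: Ne lies to the right of F in period 2, so the across-period effect alone puts Ne higher.
He > Ne: they share group 18; the group trend gives He the larger value.
For reference (kJ/mol): He 2372, F 1681, Ne 2081, Si 786, Kr 1351.
So from lowest to highest: Si < Kr < F < Ne < He.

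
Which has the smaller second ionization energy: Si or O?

IE_2 is the cost of taking one more electron from the +1 cation: Si⁺ still has 3 valence electrons; O⁺ still has 5 valence electrons.
All are still removing valence electrons, so compare the +1 ions as you would atoms: IE_2 generally rises across a period (higher Z_eff) and falls down a group (larger shell), subject to the usual subshell exceptions.
Valence configurations: Si⁺ [Ne]3s²3p¹, O⁺ [He]2s²2p³.
The numbers (kJ/mol): Si 1577, O 3388.
So the second ionization energies run Si < O.

Si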